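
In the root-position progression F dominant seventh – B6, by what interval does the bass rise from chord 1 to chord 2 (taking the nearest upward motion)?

A4

The roots are F and B.
4 letter names make it a fourth; at 6 semitones (a half step wider than perfect) the quality is augmented.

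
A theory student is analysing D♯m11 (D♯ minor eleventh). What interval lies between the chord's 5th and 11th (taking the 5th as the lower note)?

m7

D♯m11 (D♯ minor eleventh): D♯ F♯ A♯ C♯ E♯ G♯.
So we need the interval from A♯ up to G♯.
7 letter names make it a seventh; at 10 semitones (a half step narrower than major) the quality is minor.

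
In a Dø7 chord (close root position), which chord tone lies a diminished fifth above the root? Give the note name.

Spelling the chord: D, F, Ab, C.
The root is D. A diminished fifth above D is Ab.
Ab is the chord's 5th.

Ab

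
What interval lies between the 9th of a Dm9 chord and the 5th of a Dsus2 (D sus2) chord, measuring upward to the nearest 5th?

The 9th of Dm9 is E; the 5th of Dsus2 (D sus2) is A.
From E to A is 5 semitones, exactly the perfect fourth.

perfect fourth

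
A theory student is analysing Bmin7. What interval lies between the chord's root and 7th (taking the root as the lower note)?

Bmin7: B, D, F#, A.
The root is B and the 7th is A.
B up to A is 10 semitones, a half step narrower than a major seventh, so the interval is minor.

minor seventh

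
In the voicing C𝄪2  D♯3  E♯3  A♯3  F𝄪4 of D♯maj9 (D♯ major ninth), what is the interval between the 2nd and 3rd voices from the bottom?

Those voices are D♯3 and E♯3.
From D♯ to E♯ is 2 semitones, exactly the major second.

major 2nd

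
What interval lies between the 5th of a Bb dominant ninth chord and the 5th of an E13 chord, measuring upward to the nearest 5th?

A4

Bb dominant ninth has F as its 5th, and E13 has B as its 5th.
4 letter names make it a fourth; at 6 semitones (a half step wider than perfect) the quality is augmented.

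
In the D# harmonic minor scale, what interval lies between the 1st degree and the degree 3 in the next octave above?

minor 10th

D# harmonic minor: D# E# F# G# A# B C##.
The 1st degree is D# and the 3rd degree (up an octave) is F#.
From D# to F#: 15 semitones over a tenth = minor.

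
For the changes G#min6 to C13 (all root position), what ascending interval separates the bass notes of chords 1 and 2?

The roots are G# and C.
From G# to C: 4 semitones over a fourth = diminished.

diminished fourth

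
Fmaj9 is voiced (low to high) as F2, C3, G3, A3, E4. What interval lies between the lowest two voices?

P5

Those voices are F2 and C3.
F up to C spans 5 letter names and 7 semitones — a perfect fifth.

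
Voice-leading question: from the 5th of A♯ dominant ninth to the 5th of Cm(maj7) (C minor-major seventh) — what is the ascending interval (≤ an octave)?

The 5th of A♯ dominant ninth is E♯; the 5th of Cm(maj7) (C minor-major seventh) is G.
E♯ up to G is 2 semitones, a whole step narrower than a major third, so the interval is diminished.

diminished third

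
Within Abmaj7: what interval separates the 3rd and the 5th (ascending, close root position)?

minor third

AbM7: Ab–C–Eb–G.
3rd = C; 5th = Eb.
From C to Eb: 3 semitones over a third = minor.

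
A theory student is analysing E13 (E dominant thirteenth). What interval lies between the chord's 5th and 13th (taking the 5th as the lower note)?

major 9th

Spelling the chord: E G# B D F# C#.
The 5th is B and the 13th is C#.
Counting 9 letters and 14 half steps from B gives a major ninth.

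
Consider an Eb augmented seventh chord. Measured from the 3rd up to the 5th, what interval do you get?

Ebaug7 (Eb augmented seventh): Eb-G-B-Db.
3rd = G; 5th = B.
Counting 3 letters and 4 half steps from G gives a major third.

major third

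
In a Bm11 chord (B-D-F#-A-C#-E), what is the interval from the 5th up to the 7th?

That puts F# below A.
3 letter names make it a third; at 3 semitones (a half step narrower than major) the quality is minor.

m3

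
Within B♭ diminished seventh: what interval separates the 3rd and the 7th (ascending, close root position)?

diminished fifth

Spelling the chord: B♭, D♭, F♭, A𝄫.
3rd = D♭; 7th = A𝄫.
From D♭ to A𝄫: 6 semitones over a fifth = diminished.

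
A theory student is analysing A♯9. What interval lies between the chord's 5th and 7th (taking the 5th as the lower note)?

A♯9: A♯, C𝄪, E♯, G♯, B♯.
5th = E♯; 7th = G♯.
From E♯ to G♯: 3 semitones over a third = minor.

minor 3rd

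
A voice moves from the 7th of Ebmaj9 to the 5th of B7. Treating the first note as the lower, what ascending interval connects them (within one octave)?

The 7th of Ebmaj9 is D; the 5th of B7 is F#.
From D to F# is 4 semitones, exactly the major third.

M3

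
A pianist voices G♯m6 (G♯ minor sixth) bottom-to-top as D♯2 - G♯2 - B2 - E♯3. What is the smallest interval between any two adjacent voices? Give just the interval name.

Adjacent intervals: D♯2→G♯2 = perfect fourth; G♯2→B2 = minor third; B2→E♯3 = augmented fourth.
The smallest is G♯2 to B2, a minor third (3 semitones).

minor third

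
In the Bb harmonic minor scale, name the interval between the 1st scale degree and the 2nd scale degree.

Spelling the Bb harmonic minor scale: Bb C Db Eb F Gb A.
The 1st scale degree is Bb and the 2nd degree is C.
Bb up to C spans 2 letter names and 2 semitones — a major second.

major 2nd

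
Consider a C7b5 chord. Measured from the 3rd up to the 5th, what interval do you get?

d3

C7b5 is spelled C E Gb Bb.
So we need the interval from E up to Gb.
3 letter names make it a third; at 2 semitones (a whole step narrower than major) the quality is diminished.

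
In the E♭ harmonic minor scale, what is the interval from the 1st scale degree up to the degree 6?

Spelling the E♭ harmonic minor scale: E♭ F G♭ A♭ B♭ C♭ D.
1st scale degree = E♭; scale degree 6 = C♭.
E♭ up to C♭ is 8 semitones, a half step narrower than a major sixth, so the interval is minor.

minor sixth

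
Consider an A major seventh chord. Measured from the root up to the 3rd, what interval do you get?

Spelling the chord: A, C#, E, G#.
Root = A; 3rd = C#.
Counting 3 letters and 4 half steps from A gives a major third.

major third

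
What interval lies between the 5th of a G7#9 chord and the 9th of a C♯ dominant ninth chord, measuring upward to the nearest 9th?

The 5th of G7#9 is D; the 9th of C♯ dominant ninth is D♯.
From D to D♯: 1 semitone over a unison = augmented.

augmented 1st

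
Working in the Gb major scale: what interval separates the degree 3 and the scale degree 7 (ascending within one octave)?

perfect fifth

Gb major: Gb Ab Bb Cb Db Eb F.
So we need the interval from Bb up to F.
Counting 5 letters and 7 half steps from Bb gives a perfect fifth.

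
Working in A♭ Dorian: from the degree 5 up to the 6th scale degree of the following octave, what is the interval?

The scale runs A♭ B♭ C♭ D♭ E♭ F G♭.
That puts E♭ below F.
Counting 9 letters and 14 half steps from E♭ gives a major ninth.

major ninth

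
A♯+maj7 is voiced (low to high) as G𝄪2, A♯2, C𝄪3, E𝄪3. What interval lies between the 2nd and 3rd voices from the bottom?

major third

Those voices are A♯2 and C𝄪3.
A♯ up to C𝄪 spans 3 letter names and 4 semitones — a major third.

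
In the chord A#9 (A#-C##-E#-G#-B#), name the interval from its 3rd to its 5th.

minor 3rd

That puts C## below E#.
3 letter names make it a third; at 3 semitones (a half step narrower than major) the quality is minor.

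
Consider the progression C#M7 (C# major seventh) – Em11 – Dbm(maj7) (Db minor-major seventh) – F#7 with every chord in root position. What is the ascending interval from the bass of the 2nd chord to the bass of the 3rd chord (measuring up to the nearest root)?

d7

The roots are E and Db.
From E to Db: 9 semitones over a seventh = diminished.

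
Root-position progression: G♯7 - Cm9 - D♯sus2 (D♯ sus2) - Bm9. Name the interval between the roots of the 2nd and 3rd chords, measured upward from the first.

The roots are C and D♯.
From C to D♯: 3 semitones over a second = augmented.

A2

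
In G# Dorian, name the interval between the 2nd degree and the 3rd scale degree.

The scale runs G# A# B C# D# E# F#.
The 2nd degree is A# and the 3rd scale degree is B.
2 letter names make it a second; at 1 semitone (a half step narrower than major) the quality is minor.

minor 2nd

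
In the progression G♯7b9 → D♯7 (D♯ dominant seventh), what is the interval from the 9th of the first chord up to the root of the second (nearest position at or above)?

G♯7b9 has A as its 9th, and D♯7 (D♯ dominant seventh) has D♯ as its root.
4 letter names make it a fourth; at 6 semitones (a half step wider than perfect) the quality is augmented.

augmented fourth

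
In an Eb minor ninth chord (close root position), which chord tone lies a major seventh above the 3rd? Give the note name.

F

The chord tones of Eb minor ninth are Eb-Gb-Bb-Db-F.
The 3rd is Gb. A major seventh above Gb is F.
F is the chord's 9th.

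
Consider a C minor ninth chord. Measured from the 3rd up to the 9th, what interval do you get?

major seventh

Spelling the chord: C–Eb–G–Bb–D.
That puts Eb below D.
Counting 7 letters and 11 half steps from Eb gives a major seventh.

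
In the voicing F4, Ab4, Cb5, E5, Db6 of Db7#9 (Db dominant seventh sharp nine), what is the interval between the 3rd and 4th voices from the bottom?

Those voices are Cb5 and E5.
3 letter names make it a third; at 5 semitones (a half step wider than major) the quality is augmented.

A3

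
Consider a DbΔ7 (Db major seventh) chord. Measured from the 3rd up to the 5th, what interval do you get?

m3

DbM7 is spelled Db-F-Ab-C.
3rd = F; 5th = Ab.
F up to Ab is 3 semitones, a half step narrower than a major third, so the interval is minor.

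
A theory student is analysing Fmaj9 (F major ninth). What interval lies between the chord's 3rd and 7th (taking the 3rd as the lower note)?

The chord tones of Fmaj9 are F–A–C–E–G.
That puts A below E.
Counting 5 letters and 7 half steps from A gives a perfect fifth.

perfect fifth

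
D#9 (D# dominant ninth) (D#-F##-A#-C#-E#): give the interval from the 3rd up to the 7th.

diminished fifth

The 3rd is F## and the 7th is C#.
5 letter names make it a fifth; at 6 semitones (a half step narrower than perfect) the quality is diminished.
That tritone between 3rd and 7th is what gives the dominant seventh its pull toward resolution.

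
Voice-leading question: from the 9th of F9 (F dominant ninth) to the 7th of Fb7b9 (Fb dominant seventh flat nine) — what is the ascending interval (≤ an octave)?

diminished 6th

F9 (F dominant ninth) has G as its 9th, and Fb7b9 (Fb dominant seventh flat nine) has Ebb as its 7th.
G up to Ebb is 7 semitones, a whole step narrower than a major sixth, so the interval is diminished.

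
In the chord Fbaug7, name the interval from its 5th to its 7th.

The chord tones of Fbaug7 are Fb, Ab, C, Ebb.
That puts C below Ebb.
From C to Ebb: 2 semitones over a third = diminished.

diminished third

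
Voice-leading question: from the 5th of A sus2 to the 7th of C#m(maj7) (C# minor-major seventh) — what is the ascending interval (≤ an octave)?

The 5th of A sus2 is E; the 7th of C#m(maj7) (C# minor-major seventh) is B#.
E up to B# is 8 semitones, a half step wider than a perfect fifth, so the interval is augmented.

augmented 5th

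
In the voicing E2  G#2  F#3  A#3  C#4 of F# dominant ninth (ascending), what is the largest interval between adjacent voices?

minor seventh

Adjacent intervals: E2→G#2 = major third; G#2→F#3 = minor seventh; F#3→A#3 = major third; A#3→C#4 = minor third.
The largest is G#2 to F#3, a minor seventh (10 semitones).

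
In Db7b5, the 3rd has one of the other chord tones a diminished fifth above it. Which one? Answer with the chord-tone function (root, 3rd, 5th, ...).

7th

Db dominant seventh flat five is spelled Db, F, Abb, Cb.
The 3rd is F. A diminished fifth above F is Cb.
Cb is the chord's 7th.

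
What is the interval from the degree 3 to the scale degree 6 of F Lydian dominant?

F lydian dominant: F G A B C D Eb.
The degree 3 is A and the scale degree 6 is D.
From A to D is 5 semitones, exactly the perfect fourth.

perfect fourth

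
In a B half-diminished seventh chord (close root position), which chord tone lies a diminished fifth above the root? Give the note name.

B half-diminished seventh: B, D, F, A.
The root is B. A diminished fifth above B is F.
F is the chord's 5th.

F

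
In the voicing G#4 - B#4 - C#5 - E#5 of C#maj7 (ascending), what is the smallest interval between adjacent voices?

minor second

Adjacent intervals: G#4→B#4 = major third; B#4→C#5 = minor second; C#5→E#5 = major third.
The smallest is B#4 to C#5, a minor second (1 semitone).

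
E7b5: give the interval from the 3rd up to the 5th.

diminished third

The chord tones of E7b5 (E dominant seventh flat five) are E–G♯–B♭–D.
The 3rd is G♯ and the 5th is B♭.
3 letter names make it a third; at 2 semitones (a whole step narrower than major) the quality is diminished.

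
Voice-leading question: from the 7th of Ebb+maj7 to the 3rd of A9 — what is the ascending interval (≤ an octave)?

augmented seventh

The 7th of Ebb+maj7 is Db; the 3rd of A9 is C#.
From Db to C#: 12 semitones over a seventh = augmented.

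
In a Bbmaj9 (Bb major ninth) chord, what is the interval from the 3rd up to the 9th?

The chord tones of Bbmaj9 (Bb major ninth) are Bb D F A C.
So we need the interval from D up to C.
D up to C is 10 semitones, a half step narrower than a major seventh, so the interval is minor.

minor seventh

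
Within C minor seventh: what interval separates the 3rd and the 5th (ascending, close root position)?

major 3rd

Cm7 is spelled C, Eb, G, Bb.
The 3rd is Eb and the 5th is G.
Counting 3 letters and 4 half steps from Eb gives a major third.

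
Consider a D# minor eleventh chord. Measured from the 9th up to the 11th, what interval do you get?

D#m11 (D# minor eleventh): D#-F#-A#-C#-E#-G#.
That puts E# below G#.
From E# to G#: 3 semitones over a third = minor.

minor third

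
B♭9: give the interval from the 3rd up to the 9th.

minor 7th

Spelling the chord: B♭–D–F–A♭–C.
That puts D below C.
From D to C: 10 semitones over a seventh = minor.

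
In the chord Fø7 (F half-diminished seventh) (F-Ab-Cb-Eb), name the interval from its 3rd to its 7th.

perfect fifth

That puts Ab below Eb.
From Ab to Eb is 7 semitones, exactly the perfect fifth.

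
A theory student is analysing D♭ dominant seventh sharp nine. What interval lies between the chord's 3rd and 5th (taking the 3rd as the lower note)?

D♭7#9 is spelled D♭–F–A♭–C♭–E.
So we need the interval from F up to A♭.
F up to A♭ is 3 semitones, a half step narrower than a major third, so the interval is minor.

minor third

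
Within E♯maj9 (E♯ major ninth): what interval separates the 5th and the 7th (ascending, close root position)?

Spelling the chord: E♯-G𝄪-B♯-D𝄪-F𝄪.
5th = B♯; 7th = D𝄪.
Counting 3 letters and 4 half steps from B♯ gives a major third.

major 3rd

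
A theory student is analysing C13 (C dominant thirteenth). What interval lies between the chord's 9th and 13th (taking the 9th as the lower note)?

perfect fifth

The chord tones of C13 (C dominant thirteenth) are C–E–G–Bb–D–A.
9th = D; 13th = A.
From D to A is 7 semitones, exactly the perfect fifth.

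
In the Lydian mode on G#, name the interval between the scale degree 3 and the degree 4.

major second

Spelling the Lydian mode on G#: G# A# B# C## D# E# F##.
So we need the interval from B# up to C##.
From B# to C## is 2 semitones, exactly the major second.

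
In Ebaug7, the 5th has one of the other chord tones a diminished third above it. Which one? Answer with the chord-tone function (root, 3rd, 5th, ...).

Eb augmented seventh is spelled Eb–G–B–Db.
The 5th is B. A diminished third above B is Db.
Db is the chord's 7th.

7th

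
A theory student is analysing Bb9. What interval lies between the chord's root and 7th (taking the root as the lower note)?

minor seventh

Spelling the chord: Bb–D–F–Ab–C.
That puts Bb below Ab.
Bb up to Ab is 10 semitones, a half step narrower than a major seventh, so the interval is minor.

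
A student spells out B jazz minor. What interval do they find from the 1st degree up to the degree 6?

major sixth

B melodic minor: B C# D E F# G# A#.
The 1st degree is B and the 6th degree is G#.
From B to G# is 9 semitones, exactly the major sixth.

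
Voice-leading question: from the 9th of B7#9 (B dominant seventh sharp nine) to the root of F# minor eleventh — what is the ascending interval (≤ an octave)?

diminished 4th

B7#9 (B dominant seventh sharp nine) has C## as its 9th, and F# minor eleventh has F# as its root.
4 letter names make it a fourth; at 4 semitones (a half step narrower than perfect) the quality is diminished.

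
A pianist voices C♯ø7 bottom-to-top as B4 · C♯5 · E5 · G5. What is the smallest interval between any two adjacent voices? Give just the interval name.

M2

Adjacent intervals: B4→C♯5 = major second; C♯5→E5 = minor third; E5→G5 = minor third.
The smallest is B4 to C♯5, a major second (2 semitones).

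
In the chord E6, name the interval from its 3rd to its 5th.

minor third

E major sixth: E–G#–B–C#.
3rd = G#; 5th = B.
3 letter names make it a third; at 3 semitones (a half step narrower than major) the quality is minor.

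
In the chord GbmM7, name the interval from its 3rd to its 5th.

major 3rd

Spelling the chord: Gb–Bbb–Db–F.
3rd = Bbb; 5th = Db.
Bbb up to Db spans 3 letter names and 4 semitones — a major third.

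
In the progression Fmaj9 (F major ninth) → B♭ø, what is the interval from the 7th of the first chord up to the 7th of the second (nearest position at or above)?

diminished fourth

The 7th of Fmaj9 (F major ninth) is E; the 7th of B♭ø is A♭.
E up to A♭ is 4 semitones, a half step narrower than a perfect fourth, so the interval is diminished.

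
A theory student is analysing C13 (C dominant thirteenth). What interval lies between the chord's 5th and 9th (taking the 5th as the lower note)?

The chord tones of C13 (C dominant thirteenth) are C–E–G–Bb–D–A.
That puts G below D.
Counting 5 letters and 7 half steps from G gives a perfect fifth.

perfect fifth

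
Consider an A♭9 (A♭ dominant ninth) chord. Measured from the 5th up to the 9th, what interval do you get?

Spelling the chord: A♭ C E♭ G♭ B♭.
5th = E♭; 9th = B♭.
E♭ up to B♭ spans 5 letter names and 7 semitones — a perfect fifth.

perfect fifth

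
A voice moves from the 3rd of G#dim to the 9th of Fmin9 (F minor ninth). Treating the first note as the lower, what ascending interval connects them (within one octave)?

minor sixth

The 3rd of G#dim is B; the 9th of Fmin9 (F minor ninth) is G.
From B to G: 8 semitones over a sixth = minor.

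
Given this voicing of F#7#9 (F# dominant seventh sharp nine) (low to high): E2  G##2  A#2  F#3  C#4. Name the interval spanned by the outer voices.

The outer voices are E2 and C#4.
Counting 13 letters and 21 half steps from E gives a major thirteenth.

major thirteenth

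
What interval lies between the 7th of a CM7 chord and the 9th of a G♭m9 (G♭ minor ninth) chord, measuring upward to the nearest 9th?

CM7 has B as its 7th, and G♭m9 (G♭ minor ninth) has A♭ as its 9th.
From B to A♭: 9 semitones over a seventh = diminished.

diminished seventh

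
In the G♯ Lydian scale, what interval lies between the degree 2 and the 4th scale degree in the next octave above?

M10

The scale runs G♯ A♯ B♯ C𝄪 D♯ E♯ F𝄪.
That puts A♯ below C𝄪.
Counting 10 letters and 16 half steps from A♯ gives a major tenth.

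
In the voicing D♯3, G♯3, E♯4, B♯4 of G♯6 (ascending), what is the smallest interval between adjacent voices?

Adjacent intervals: D♯3→G♯3 = perfect fourth; G♯3→E♯4 = major sixth; E♯4→B♯4 = perfect fifth.
The smallest is D♯3 to G♯3, a perfect fourth (5 semitones).

perfect fourth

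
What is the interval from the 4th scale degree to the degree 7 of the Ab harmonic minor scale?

Ab harmonic minor: Ab Bb Cb Db Eb Fb G.
The 4th scale degree is Db and the scale degree 7 is G.
4 letter names make it a fourth; at 6 semitones (a half step wider than perfect) the quality is augmented.

augmented 4th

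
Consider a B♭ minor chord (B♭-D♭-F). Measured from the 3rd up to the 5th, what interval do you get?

The 3rd is D♭ and the 5th is F.
D♭ up to F spans 3 letter names and 4 semitones — a major third.

major third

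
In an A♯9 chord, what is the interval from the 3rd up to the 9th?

minor seventh

A♯9 (A♯ dominant ninth) is spelled A♯–C𝄪–E♯–G♯–B♯.
So we need the interval from C𝄪 up to B♯.
7 letter names make it a seventh; at 10 semitones (a half step narrower than major) the quality is minor.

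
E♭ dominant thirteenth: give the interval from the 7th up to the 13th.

E♭13: E♭-G-B♭-D♭-F-C.
So we need the interval from D♭ up to C.
Counting 7 letters and 11 half steps from D♭ gives a major seventh.

M7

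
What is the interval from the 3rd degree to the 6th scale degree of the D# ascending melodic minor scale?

The scale runs D# E# F# G# A# B# C##.
So we need the interval from F# up to B#.
4 letter names make it a fourth; at 6 semitones (a half step wider than perfect) the quality is augmented.

A4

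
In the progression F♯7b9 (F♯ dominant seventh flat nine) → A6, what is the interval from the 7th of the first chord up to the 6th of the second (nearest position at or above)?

F♯7b9 (F♯ dominant seventh flat nine) has E as its 7th, and A6 has F♯ as its 6th.
From E to F♯ is 2 semitones, exactly the major second.

major second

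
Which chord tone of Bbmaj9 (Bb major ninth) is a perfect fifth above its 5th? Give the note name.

Spelling the chord: Bb, D, F, A, C.
The 5th is F. A perfect fifth above F is C.
C is the chord's 9th.

C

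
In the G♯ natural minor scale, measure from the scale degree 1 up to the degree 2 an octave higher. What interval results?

major ninth

G♯ natural minor: G♯ A♯ B C♯ D♯ E F♯.
So we need the interval from G♯ up to A♯.
From G♯ to A♯ is 14 semitones, exactly the major ninth.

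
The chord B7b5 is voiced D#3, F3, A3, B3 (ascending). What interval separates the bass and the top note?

The outer voices are D#3 and B3.
6 letter names make it a sixth; at 8 semitones (a half step narrower than major) the quality is minor.

m6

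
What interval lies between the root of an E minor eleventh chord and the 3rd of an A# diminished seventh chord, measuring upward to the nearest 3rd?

major sixth

E minor eleventh has E as its root, and A# diminished seventh has C# as its 3rd.
Counting 6 letters and 9 half steps from E gives a major sixth.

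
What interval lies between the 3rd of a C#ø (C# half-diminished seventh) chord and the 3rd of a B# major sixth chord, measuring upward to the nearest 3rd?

The 3rd of C#ø (C# half-diminished seventh) is E; the 3rd of B# major sixth is D##.
7 letter names make it a seventh; at 12 semitones (a half step wider than major) the quality is augmented.

A7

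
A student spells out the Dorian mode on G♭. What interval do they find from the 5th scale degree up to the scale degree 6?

The scale runs G♭ A♭ B𝄫 C♭ D♭ E♭ F♭.
5th scale degree = D♭; 6th scale degree = E♭.
D♭ up to E♭ spans 2 letter names and 2 semitones — a major second.

major 2nd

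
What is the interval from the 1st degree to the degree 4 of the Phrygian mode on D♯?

The scale runs D♯ E F♯ G♯ A♯ B C♯.
The 1st degree is D♯ and the 4th degree is G♯.
D♯ up to G♯ spans 4 letter names and 5 semitones — a perfect fourth.

perfect fourth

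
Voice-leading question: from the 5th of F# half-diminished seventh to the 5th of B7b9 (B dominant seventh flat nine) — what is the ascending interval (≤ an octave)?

The 5th of F# half-diminished seventh is C; the 5th of B7b9 (B dominant seventh flat nine) is F#.
From C to F#: 6 semitones over a fourth = augmented.

augmented fourth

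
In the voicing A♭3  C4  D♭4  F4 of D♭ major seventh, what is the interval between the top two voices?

Those voices are D♭4 and F4.
D♭ up to F spans 3 letter names and 4 semitones — a major third.

M3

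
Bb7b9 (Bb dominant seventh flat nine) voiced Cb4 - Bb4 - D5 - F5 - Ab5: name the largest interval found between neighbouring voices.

major seventh

Adjacent intervals: Cb4→Bb4 = major seventh; Bb4→D5 = major third; D5→F5 = minor third; F5→Ab5 = minor third.
The largest is Cb4 to Bb4, a major seventh (11 semitones).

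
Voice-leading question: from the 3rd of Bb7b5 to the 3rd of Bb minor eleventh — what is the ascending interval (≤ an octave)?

Bb7b5 has D as its 3rd, and Bb minor eleventh has Db as its 3rd.
8 letter names make it an octave; at 11 semitones (a half step narrower than perfect) the quality is diminished.

d8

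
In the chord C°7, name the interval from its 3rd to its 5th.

The chord tones of Cdim7 are C–Eb–Gb–Bbb.
That puts Eb below Gb.
3 letter names make it a third; at 3 semitones (a half step narrower than major) the quality is minor.

minor third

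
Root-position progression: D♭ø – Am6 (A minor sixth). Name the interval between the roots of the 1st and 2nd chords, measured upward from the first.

The roots are D♭ and A.
D♭ up to A is 8 semitones, a half step wider than a perfect fifth, so the interval is augmented.

augmented fifth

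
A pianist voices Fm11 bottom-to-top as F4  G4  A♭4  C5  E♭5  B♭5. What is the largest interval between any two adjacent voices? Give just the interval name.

Adjacent intervals: F4→G4 = major second; G4→A♭4 = minor second; A♭4→C5 = major third; C5→E♭5 = minor third; E♭5→B♭5 = perfect fifth.
The largest is E♭5 to B♭5, a perfect fifth (7 semitones).

perfect fifth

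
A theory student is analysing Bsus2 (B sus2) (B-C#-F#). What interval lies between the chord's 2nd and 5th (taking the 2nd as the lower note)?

So we need the interval from C# up to F#.
Counting 4 letters and 5 half steps from C# gives a perfect fourth.

P4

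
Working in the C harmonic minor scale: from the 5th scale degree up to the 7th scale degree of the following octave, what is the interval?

The scale runs C D Eb F G Ab B.
So we need the interval from G up to B.
From G to B is 16 semitones, exactly the major tenth.

major tenth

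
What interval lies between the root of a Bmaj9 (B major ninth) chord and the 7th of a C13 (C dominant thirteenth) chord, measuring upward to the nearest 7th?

The root of Bmaj9 (B major ninth) is B; the 7th of C13 (C dominant thirteenth) is B♭.
B up to B♭ is 11 semitones, a half step narrower than a perfect octave, so the interval is diminished.

diminished 8th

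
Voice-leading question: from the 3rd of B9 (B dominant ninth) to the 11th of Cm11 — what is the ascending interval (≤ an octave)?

diminished third

B9 (B dominant ninth) has D♯ as its 3rd, and Cm11 has F as its 11th.
3 letter names make it a third; at 2 semitones (a whole step narrower than major) the quality is diminished.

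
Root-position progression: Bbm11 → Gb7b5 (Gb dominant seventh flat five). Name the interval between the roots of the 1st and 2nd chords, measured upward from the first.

m6

The roots are Bb and Gb.
6 letter names make it a sixth; at 8 semitones (a half step narrower than major) the quality is minor.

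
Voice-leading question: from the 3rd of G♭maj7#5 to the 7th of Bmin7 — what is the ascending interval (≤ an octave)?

M7

G♭maj7#5 has B♭ as its 3rd, and Bmin7 has A as its 7th.
Counting 7 letters and 11 half steps from B♭ gives a major seventh.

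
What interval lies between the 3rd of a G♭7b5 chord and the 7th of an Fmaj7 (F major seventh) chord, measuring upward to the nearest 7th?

The 3rd of G♭7b5 is B♭; the 7th of Fmaj7 (F major seventh) is E.
From B♭ to E: 6 semitones over a fourth = augmented.

augmented fourth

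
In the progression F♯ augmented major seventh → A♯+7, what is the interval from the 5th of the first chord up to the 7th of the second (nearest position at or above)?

The 5th of F♯ augmented major seventh is C𝄪; the 7th of A♯+7 is G♯.
C𝄪 up to G♯ is 6 semitones, a half step narrower than a perfect fifth, so the interval is diminished.

d5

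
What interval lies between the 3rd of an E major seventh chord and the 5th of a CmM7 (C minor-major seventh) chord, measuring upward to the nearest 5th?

E major seventh has G♯ as its 3rd, and CmM7 (C minor-major seventh) has G as its 5th.
G♯ up to G is 11 semitones, a half step narrower than a perfect octave, so the interval is diminished.

d8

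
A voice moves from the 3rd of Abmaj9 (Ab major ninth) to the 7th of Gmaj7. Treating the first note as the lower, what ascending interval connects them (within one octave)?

The 3rd of Abmaj9 (Ab major ninth) is C; the 7th of Gmaj7 is F#.
From C to F#: 6 semitones over a fourth = augmented.

A4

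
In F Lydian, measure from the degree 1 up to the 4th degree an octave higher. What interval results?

The scale runs F G A B C D E.
The degree 1 is F and the 4th degree (up an octave) is B.
From F to B: 18 semitones over an eleventh = augmented.

augmented eleventh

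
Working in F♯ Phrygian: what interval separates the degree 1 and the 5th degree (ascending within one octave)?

perfect fifth

F♯ phrygian: F♯ G A B C♯ D E.
So we need the interval from F♯ up to C♯.
Counting 5 letters and 7 half steps from F♯ gives a perfect fifth.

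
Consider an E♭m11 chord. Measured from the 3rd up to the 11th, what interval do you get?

The chord tones of E♭m11 are E♭ G♭ B♭ D♭ F A♭.
So we need the interval from G♭ up to A♭.
From G♭ to A♭ is 14 semitones, exactly the major ninth.

major ninth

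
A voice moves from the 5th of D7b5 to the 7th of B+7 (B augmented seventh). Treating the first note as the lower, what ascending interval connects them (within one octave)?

A1

The 5th of D7b5 is A♭; the 7th of B+7 (B augmented seventh) is A.
1 letter names make it a unison; at 1 semitone (a half step wider than perfect) the quality is augmented.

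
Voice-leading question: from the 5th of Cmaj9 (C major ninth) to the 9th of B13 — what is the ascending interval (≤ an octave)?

augmented fourth

Cmaj9 (C major ninth) has G as its 5th, and B13 has C# as its 9th.
4 letter names make it a fourth; at 6 semitones (a half step wider than perfect) the quality is augmented.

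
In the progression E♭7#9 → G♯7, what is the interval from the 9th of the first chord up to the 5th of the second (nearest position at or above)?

major sixth

The 9th of E♭7#9 is F♯; the 5th of G♯7 is D♯.
Counting 6 letters and 9 half steps from F♯ gives a major sixth.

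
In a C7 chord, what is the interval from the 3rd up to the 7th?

Spelling the chord: C-E-G-Bb.
3rd = E; 7th = Bb.
E up to Bb is 6 semitones, a half step narrower than a perfect fifth, so the interval is diminished.
This 3–7 tritone is the characteristic tension at the heart of the dominant sound.

diminished fifth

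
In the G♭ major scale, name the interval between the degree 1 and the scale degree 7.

The scale runs G♭ A♭ B♭ C♭ D♭ E♭ F.
The degree 1 is G♭ and the 7th scale degree is F.
Counting 7 letters and 11 half steps from G♭ gives a major seventh.

major seventh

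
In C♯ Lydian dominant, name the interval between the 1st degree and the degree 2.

C♯ lydian dominant: C♯ D♯ E♯ F𝄪 G♯ A♯ B.
So we need the interval from C♯ up to D♯.
From C♯ to D♯ is 2 semitones, exactly the major second.

major second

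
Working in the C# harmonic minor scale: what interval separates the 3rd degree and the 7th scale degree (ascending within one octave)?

augmented fifth

Spelling the C# harmonic minor scale: C# D# E F# G# A B#.
3rd degree = E; scale degree 7 = B#.
From E to B#: 8 semitones over a fifth = augmented.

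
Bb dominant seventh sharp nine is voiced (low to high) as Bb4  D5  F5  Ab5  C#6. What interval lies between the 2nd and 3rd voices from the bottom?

Those voices are D5 and F5.
3 letter names make it a third; at 3 semitones (a half step narrower than major) the quality is minor.

minor third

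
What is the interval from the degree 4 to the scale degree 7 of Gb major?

augmented fourth

Spelling Gb major: Gb Ab Bb Cb Db Eb F.
So we need the interval from Cb up to F.
From Cb to F: 6 semitones over a fourth = augmented.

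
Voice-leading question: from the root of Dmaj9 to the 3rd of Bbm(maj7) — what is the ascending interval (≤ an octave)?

Dmaj9 has D as its root, and Bbm(maj7) has Db as its 3rd.
From D to Db: 11 semitones over an octave = diminished.

d8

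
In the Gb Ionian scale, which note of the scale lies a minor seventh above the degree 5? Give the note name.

The scale is Gb Ab Bb Cb Db Eb F.
The degree 5 is Db; a minor seventh above that is Cb — scale degree 4.

Cb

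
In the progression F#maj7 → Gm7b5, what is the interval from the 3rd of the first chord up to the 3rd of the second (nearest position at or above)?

diminished 2nd

The 3rd of F#maj7 is A#; the 3rd of Gm7b5 is Bb.
From A# to Bb: 0 semitones over a second = diminished.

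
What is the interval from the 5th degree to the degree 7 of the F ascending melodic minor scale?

M3

The scale runs F G Ab Bb C D E.
The 5th degree is C and the 7th scale degree is E.
Counting 3 letters and 4 half steps from C gives a major third.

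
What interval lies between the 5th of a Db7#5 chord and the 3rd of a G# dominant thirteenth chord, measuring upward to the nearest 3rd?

Db7#5 has A as its 5th, and G# dominant thirteenth has B# as its 3rd.
2 letter names make it a second; at 3 semitones (a half step wider than major) the quality is augmented.

augmented 2nd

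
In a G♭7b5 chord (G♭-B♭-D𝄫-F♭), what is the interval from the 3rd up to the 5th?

diminished third

3rd = B♭; 5th = D𝄫.
From B♭ to D𝄫: 2 semitones over a third = diminished.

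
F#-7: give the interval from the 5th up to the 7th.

The chord tones of F# minor seventh are F# A C# E.
5th = C#; 7th = E.
C# up to E is 3 semitones, a half step narrower than a major third, so the interval is minor.

minor third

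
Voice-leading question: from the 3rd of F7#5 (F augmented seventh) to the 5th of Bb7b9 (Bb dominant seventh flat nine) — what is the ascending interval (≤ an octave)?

F7#5 (F augmented seventh) has A as its 3rd, and Bb7b9 (Bb dominant seventh flat nine) has F as its 5th.
6 letter names make it a sixth; at 8 semitones (a half step narrower than major) the quality is minor.

minor sixth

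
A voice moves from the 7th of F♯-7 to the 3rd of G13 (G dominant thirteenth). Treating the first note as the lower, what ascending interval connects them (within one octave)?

F♯-7 has E as its 7th, and G13 (G dominant thirteenth) has B as its 3rd.
Counting 5 letters and 7 half steps from E gives a perfect fifth.

perfect fifth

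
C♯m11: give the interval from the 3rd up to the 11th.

M9

C♯m11 (C♯ minor eleventh): C♯-E-G♯-B-D♯-F♯.
That puts E below F♯.
E up to F♯ spans 9 letter names and 14 semitones — a major ninth.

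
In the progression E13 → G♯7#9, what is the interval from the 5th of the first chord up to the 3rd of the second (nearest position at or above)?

The 5th of E13 is B; the 3rd of G♯7#9 is B♯.
1 letter names make it a unison; at 1 semitone (a half step wider than perfect) the quality is augmented.

augmented 1st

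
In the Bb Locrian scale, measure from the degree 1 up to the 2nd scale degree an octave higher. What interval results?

minor 9th

The scale runs Bb Cb Db Eb Fb Gb Ab.
That puts Bb below Cb.
9 letter names make it a ninth; at 13 semitones (a half step narrower than major) the quality is minor.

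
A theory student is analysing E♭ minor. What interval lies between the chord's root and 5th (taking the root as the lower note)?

perfect 5th

Spelling the chord: E♭ G♭ B♭.
The root is E♭ and the 5th is B♭.
E♭ up to B♭ spans 5 letter names and 7 semitones — a perfect fifth.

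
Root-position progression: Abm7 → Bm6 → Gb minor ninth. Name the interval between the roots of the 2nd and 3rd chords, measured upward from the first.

The roots are B and Gb.
From B to Gb: 7 semitones over a sixth = diminished.

d6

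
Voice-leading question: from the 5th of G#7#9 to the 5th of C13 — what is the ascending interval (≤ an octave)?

diminished fourth

G#7#9 has D# as its 5th, and C13 has G as its 5th.
4 letter names make it a fourth; at 4 semitones (a half step narrower than perfect) the quality is diminished.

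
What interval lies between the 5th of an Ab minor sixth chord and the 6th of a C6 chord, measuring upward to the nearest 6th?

The 5th of Ab minor sixth is Eb; the 6th of C6 is A.
From Eb to A: 6 semitones over a fourth = augmented.

augmented fourth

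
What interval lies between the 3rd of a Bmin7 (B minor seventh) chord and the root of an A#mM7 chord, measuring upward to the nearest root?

The 3rd of Bmin7 (B minor seventh) is D; the root of A#mM7 is A#.
5 letter names make it a fifth; at 8 semitones (a half step wider than perfect) the quality is augmented.

augmented 5th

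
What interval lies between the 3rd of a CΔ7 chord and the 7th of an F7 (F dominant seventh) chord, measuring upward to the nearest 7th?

diminished octave

CΔ7 has E as its 3rd, and F7 (F dominant seventh) has Eb as its 7th.
From E to Eb: 11 semitones over an octave = diminished.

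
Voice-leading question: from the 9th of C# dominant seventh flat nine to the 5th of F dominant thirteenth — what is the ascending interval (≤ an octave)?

C# dominant seventh flat nine has D as its 9th, and F dominant thirteenth has C as its 5th.
From D to C: 10 semitones over a seventh = minor.

m7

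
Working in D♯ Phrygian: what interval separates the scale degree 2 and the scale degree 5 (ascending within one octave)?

D♯ phrygian: D♯ E F♯ G♯ A♯ B C♯.
The scale degree 2 is E and the 5th degree is A♯.
4 letter names make it a fourth; at 6 semitones (a half step wider than perfect) the quality is augmented.

A4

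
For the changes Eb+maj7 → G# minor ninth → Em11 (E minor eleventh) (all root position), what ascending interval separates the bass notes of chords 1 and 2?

augmented 3rd

The roots are Eb and G#.
3 letter names make it a third; at 5 semitones (a half step wider than major) the quality is augmented.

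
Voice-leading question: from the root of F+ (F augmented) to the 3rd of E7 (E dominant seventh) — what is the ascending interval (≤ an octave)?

augmented second

The root of F+ (F augmented) is F; the 3rd of E7 (E dominant seventh) is G#.
F up to G# is 3 semitones, a half step wider than a major second, so the interval is augmented.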